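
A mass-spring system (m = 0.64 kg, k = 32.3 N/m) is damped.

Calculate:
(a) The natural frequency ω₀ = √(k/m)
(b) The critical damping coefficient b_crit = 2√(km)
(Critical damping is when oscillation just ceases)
ω₀ = √(k/m) = √(32.3/0.64) = 7.104 rad/s
b_crit = 2√(km) = 2√(32.3×0.64) = 9.093 kg/s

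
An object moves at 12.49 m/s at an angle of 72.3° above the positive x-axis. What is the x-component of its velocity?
vₓ = v cos(θ) = 12.49 × cos(72.3°) = 3.8 m/s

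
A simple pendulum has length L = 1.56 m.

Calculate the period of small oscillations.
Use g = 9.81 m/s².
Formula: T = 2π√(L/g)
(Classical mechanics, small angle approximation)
T = 2π√(L/g) = 2π√(1.56/9.81) = 2.506 s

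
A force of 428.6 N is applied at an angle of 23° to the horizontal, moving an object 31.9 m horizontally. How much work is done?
W = Fd cosθ = 428.6×31.9×cos(23°) = 12585.0 J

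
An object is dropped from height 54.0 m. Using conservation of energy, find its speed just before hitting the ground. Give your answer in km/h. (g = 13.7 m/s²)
mgh = ½mv² → v = √(2gh) = √(2×13.7×54) = 38.47 m/s = 138.5 km/h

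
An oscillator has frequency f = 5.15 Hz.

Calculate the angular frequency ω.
ω = 2πf = 2π×5.15 = 32.36 rad/s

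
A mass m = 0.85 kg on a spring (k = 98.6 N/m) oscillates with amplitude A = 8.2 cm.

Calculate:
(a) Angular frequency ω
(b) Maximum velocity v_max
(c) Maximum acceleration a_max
ω = √(k/m) = √(98.6/0.85) = 10.77 rad/s
v_max = ωA = 10.77×0.082 = 0.8832 m/s
a_max = ω²A = 10.77²×0.082 = 9.512 m/s²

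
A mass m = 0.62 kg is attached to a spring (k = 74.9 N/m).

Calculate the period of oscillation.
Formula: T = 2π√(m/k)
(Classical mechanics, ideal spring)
T = 2π√(m/k) = 2π√(0.62/74.9) = 0.5717 s; f = 1/T = 1.749 Hz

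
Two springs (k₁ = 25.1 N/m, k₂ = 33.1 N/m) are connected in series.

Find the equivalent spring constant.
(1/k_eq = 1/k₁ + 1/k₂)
1/k_eq = 1/25.1 + 1/33.1 = 0.070052; k_eq = 14.28 N/m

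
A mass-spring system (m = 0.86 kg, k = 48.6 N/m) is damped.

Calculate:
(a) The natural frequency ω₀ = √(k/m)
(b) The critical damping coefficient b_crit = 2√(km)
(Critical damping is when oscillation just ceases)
ω₀ = √(k/m) = √(48.6/0.86) = 7.517 rad/s
b_crit = 2√(km) = 2√(48.6×0.86) = 12.93 kg/s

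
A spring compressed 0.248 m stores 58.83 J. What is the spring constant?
PE = ½kx² → k = 2PE/x² = 2×58.83/0.248² = 1913.0 N/m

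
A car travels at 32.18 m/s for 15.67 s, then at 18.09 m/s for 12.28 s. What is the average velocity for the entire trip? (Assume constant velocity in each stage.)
d₁ = v₁t₁ = 32.18 × 15.67 = 504.261 m
d₂ = v₂t₂ = 18.09 × 12.28 = 222.145 m
d_total = 726.41 m, t_total = 27.95 s
v_avg = d_total/t_total = 726.41/27.95 = 25.99 m/s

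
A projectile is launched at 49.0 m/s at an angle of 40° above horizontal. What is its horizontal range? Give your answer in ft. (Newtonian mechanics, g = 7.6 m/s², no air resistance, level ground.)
R = v₀² sin(2θ) / g (with unit conversion) = 1021.0 ft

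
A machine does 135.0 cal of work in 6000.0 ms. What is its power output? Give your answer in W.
P = W/t = 564.8 J / 6 s = 94.14 W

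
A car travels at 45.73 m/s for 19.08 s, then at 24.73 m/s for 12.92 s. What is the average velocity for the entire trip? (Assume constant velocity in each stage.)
d₁ = v₁t₁ = 45.73 × 19.08 = 872.528 m
d₂ = v₂t₂ = 24.73 × 12.92 = 319.512 m
d_total = 1192.04 m, t_total = 32 s
v_avg = d_total/t_total = 1192.04/32 = 37.25 m/s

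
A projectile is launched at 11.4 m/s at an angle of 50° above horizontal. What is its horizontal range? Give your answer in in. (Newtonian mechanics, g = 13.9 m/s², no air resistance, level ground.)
R = v₀² sin(2θ) / g (with unit conversion) = 362.5 in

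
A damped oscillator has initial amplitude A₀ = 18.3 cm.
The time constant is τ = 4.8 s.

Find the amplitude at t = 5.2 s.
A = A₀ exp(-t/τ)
A = A₀ exp(−t/τ) = 18.3×exp(−5.2/4.8) = 6.194 cm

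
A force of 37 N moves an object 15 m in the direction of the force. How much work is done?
W = Fd = 37×15 = 555.0 J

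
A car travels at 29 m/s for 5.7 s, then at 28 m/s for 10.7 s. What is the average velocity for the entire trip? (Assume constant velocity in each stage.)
d₁ = v₁t₁ = 29 × 5.7 = 165.3 m
d₂ = v₂t₂ = 28 × 10.7 = 299.6 m
d_total = 464.9 m, t_total = 16.4 s
v_avg = d_total/t_total = 464.9/16.4 = 28.35 m/s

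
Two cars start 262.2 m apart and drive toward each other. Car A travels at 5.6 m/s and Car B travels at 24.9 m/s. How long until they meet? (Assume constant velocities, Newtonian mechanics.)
Combined speed: v_combined = 5.6 + 24.9 = 30.5 m/s
Time to meet: t = d/30.5 = 262.2/30.5 = 8.6 s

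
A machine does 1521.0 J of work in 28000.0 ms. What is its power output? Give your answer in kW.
P = W/t = 1521 J / 28 s = 54.32 W = 0.05432 kW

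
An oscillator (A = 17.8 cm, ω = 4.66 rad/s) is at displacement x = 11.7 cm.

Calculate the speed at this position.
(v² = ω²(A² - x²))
v = ω√(A² − x²) = 4.66×√(0.178² − 0.117²) = 0.6251 m/s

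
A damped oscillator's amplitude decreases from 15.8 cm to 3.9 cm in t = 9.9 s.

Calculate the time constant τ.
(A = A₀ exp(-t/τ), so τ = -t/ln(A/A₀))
A/A₀ = 3.9/15.8 = 0.2468; ln(A/A₀) = -1.399
τ = −t/ln(A/A₀) = −9.9/-1.399 = 7.076 s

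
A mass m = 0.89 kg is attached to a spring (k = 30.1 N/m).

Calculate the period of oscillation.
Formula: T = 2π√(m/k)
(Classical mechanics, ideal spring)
T = 2π√(m/k) = 2π√(0.89/30.1) = 1.08 s; f = 1/T = 0.9256 Hz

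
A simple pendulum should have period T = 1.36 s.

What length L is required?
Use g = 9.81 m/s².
T = 2π√(L/g) → L = g(T/2π)² = 9.81×(1.36/2π)² = 0.4596 m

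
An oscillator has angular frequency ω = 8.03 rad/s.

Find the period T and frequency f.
T = 2π/ω = 2π/8.03 = 0.7825 s; f = ω/2π = 1.278 Hz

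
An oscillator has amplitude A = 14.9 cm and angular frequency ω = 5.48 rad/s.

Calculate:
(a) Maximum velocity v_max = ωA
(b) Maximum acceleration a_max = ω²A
v_max = ωA = 5.48×0.149 = 0.8165 m/s
a_max = ω²A = 5.48²×0.149 = 4.475 m/s²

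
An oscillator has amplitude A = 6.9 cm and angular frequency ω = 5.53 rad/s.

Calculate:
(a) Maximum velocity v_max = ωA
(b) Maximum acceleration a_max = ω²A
v_max = ωA = 5.53×0.069 = 0.3816 m/s
a_max = ω²A = 5.53²×0.069 = 2.11 m/s²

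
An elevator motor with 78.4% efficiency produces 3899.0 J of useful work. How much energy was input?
W_in = W_out/η = 3899.0/0.784 = 4973.2 J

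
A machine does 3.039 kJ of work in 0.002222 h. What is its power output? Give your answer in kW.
P = W/t = 3039 J / 7.999 s = 379.9 W = 0.3799 kW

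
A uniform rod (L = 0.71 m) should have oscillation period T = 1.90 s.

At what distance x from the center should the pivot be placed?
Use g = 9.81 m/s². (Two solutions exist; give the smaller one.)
T = 2π√((L²/12 + x²)/(gx)). Let c = T²g/(4π²) = 0.897.
x² − cx + L²/12 = 0 → x = (c − √(c² − L²/3))/2 = 0.04957 m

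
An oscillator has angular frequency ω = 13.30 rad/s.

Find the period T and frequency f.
T = 2π/ω = 2π/13.3 = 0.4724 s; f = ω/2π = 2.117 Hz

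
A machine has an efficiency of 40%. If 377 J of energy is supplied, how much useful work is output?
W_out = η × W_in = 0.4 × 377 = 150.8 J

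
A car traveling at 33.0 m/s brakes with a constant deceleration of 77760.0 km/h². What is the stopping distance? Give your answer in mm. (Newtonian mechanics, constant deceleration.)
d = v₀² / (2a) (with unit conversion) = 90750.0 mm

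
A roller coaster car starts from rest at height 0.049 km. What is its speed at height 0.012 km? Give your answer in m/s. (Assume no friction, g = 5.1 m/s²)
mgh₁ = ½mv₂² + mgh₂ → v₂ = √(2g(h₁−h₂)) = √(2×5.1×(49−12)) = 19.43 m/s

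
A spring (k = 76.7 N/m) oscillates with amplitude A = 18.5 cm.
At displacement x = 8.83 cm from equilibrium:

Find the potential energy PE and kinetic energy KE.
E_total = ½kA² = ½×76.7×(0.185)² = 1.313 J
PE = ½kx² = ½×76.7×(0.0883)² = 0.299 J
KE = E_total − PE = 1.014 J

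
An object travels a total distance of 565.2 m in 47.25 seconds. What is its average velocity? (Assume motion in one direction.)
v_avg = Δd / Δt = 565.2 / 47.25 = 11.96 m/s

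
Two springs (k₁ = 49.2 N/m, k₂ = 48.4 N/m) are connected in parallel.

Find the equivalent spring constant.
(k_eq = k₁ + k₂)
k_eq = k₁ + k₂ = 49.2 + 48.4 = 97.6 N/m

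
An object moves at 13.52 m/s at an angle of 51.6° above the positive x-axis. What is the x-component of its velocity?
vₓ = v cos(θ) = 13.52 × cos(51.6°) = 8.4 m/s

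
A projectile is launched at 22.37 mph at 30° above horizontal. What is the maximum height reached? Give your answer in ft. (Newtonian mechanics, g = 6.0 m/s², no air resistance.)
H = v₀²sin²(θ)/(2g) (with unit conversion) = 6.835 ft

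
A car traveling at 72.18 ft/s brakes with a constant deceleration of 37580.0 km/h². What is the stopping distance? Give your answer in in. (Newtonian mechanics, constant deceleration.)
d = v₀² / (2a) (with unit conversion) = 3286.0 in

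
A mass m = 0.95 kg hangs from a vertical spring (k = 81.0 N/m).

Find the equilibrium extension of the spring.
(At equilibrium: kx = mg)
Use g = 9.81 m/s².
x_eq = mg/k = 0.95×9.81/81.0 = 0.1151 m = 11.51 cm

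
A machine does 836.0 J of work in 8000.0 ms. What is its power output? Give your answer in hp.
P = W/t = 836 J / 8 s = 104.5 W = 0.1401 hp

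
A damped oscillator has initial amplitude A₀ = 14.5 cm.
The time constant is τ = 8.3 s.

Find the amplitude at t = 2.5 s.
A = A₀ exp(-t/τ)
A = A₀ exp(−t/τ) = 14.5×exp(−2.5/8.3) = 10.73 cm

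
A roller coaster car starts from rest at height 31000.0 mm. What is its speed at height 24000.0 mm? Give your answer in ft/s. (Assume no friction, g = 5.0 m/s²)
mgh₁ = ½mv₂² + mgh₂ → v₂ = √(2g(h₁−h₂)) = √(2×5.0×(31−24)) = 8.367 m/s = 27.45 ft/s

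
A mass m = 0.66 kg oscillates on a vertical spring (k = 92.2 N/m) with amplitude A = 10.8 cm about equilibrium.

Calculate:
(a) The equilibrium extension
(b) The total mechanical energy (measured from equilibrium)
x_eq = mg/k = 0.66×9.81/92.2 = 0.07022 m = 7.022 cm
E = ½kA² = ½×92.2×(0.108)² = 0.5377 J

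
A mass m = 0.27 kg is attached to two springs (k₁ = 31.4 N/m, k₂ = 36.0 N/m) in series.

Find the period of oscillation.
k_eq = k₁k₂/(k₁+k₂) = 16.77 N/m
T = 2π√(m/k_eq) = 2π√(0.27/16.77) = 0.7972 s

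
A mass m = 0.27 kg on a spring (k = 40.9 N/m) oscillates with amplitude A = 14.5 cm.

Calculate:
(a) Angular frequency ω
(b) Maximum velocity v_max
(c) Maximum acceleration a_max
ω = √(k/m) = √(40.9/0.27) = 12.31 rad/s
v_max = ωA = 12.31×0.145 = 1.785 m/s
a_max = ω²A = 12.31²×0.145 = 21.96 m/s²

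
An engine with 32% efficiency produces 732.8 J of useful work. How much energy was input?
W_in = W_out/η = 732.8/0.32 = 2290.0 J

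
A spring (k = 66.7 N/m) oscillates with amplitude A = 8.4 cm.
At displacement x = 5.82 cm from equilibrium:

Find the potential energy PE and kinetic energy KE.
E_total = ½kA² = ½×66.7×(0.084)² = 0.2353 J
PE = ½kx² = ½×66.7×(0.0582)² = 0.113 J
KE = E_total − PE = 0.1224 J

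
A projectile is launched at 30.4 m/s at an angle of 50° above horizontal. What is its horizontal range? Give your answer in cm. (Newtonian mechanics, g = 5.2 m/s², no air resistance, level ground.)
R = v₀² sin(2θ) / g (with unit conversion) = 17500.0 cm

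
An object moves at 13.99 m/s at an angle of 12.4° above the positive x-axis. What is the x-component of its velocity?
vₓ = v cos(θ) = 13.99 × cos(12.4°) = 13.66 m/s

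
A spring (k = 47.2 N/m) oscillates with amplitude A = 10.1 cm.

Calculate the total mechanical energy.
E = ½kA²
E = ½kA² = ½×47.2×(0.101)² = 0.2407 J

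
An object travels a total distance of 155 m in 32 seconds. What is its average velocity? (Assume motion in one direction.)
v_avg = Δd / Δt = 155 / 32 = 4.84 m/s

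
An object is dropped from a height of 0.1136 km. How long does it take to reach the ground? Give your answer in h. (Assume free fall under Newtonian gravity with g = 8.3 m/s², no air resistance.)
t = √(2h/g) (with unit conversion) = 0.001453 h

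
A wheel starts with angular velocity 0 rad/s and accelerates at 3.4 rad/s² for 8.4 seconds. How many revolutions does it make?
θ = ω₀t + ½αt² = 0×8.4 + ½×3.4×8.4² = 119.95 rad
Revolutions = θ/(2π) = 119.95/(2π) = 19.09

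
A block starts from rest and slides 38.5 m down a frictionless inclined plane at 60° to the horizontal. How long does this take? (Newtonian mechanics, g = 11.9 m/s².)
a = g sin(θ) = 11.9 × sin(60°) = 10.31 m/s²
t = √(2d/a) = √(2 × 38.5 / 10.31) = 2.73 s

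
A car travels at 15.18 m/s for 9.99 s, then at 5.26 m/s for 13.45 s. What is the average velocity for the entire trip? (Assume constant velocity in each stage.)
d₁ = v₁t₁ = 15.18 × 9.99 = 151.648 m
d₂ = v₂t₂ = 5.26 × 13.45 = 70.747 m
d_total = 222.4 m, t_total = 23.44 s
v_avg = d_total/t_total = 222.4/23.44 = 9.49 m/s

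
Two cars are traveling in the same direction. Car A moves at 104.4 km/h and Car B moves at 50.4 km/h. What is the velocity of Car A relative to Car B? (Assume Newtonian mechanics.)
v_rel = v_A - v_B = 104.4 - 50.4 = 54.0 km/h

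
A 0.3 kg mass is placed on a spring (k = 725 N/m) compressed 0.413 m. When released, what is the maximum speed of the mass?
½kx² = ½mv² → v = x√(k/m) = 0.413×√(725/0.3) = 20.3 m/s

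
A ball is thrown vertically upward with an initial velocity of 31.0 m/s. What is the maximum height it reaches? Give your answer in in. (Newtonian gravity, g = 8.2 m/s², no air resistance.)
h_max = v₀²/(2g) (with unit conversion) = 2307.0 in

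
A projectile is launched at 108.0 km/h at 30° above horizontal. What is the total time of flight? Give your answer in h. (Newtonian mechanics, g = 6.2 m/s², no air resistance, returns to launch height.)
T = 2v₀sin(θ)/g (with unit conversion) = 0.001344 h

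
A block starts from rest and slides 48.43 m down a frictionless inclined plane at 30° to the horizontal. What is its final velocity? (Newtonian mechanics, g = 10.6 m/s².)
a = g sin(θ) = 10.6 × sin(30°) = 5.3 m/s²
v = √(2ad) = √(2 × 5.3 × 48.43) = 22.66 m/s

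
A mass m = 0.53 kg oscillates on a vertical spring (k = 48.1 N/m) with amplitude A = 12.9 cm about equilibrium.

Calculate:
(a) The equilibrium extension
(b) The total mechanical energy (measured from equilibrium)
x_eq = mg/k = 0.53×9.81/48.1 = 0.1081 m = 10.81 cm
E = ½kA² = ½×48.1×(0.129)² = 0.4002 J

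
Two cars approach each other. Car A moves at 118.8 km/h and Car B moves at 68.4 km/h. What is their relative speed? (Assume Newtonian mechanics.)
v_rel = v_A + v_B = 118.8 + 68.4 = 187.2 km/h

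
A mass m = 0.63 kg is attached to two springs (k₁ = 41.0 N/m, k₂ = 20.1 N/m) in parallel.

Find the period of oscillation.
k_eq = k₁+k₂ = 61.1 N/m
T = 2π√(m/k_eq) = 2π√(0.63/61.1) = 0.638 s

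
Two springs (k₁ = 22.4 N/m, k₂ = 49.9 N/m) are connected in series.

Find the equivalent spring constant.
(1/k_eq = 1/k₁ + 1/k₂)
1/k_eq = 1/22.4 + 1/49.9 = 0.064683; k_eq = 15.46 N/m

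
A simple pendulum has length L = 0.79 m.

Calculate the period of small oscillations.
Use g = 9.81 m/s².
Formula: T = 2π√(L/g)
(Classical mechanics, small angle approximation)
T = 2π√(L/g) = 2π√(0.79/9.81) = 1.783 s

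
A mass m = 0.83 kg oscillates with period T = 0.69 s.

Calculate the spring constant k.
T = 2π√(m/k) → k = m(2π/T)² = 0.83×(2π/0.69)² = 68.82 N/m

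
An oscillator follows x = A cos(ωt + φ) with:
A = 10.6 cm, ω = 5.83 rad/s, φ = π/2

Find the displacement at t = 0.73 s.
x = A cos(ωt + φ) = 10.6×cos(5.83×0.73 + π/2) = 9.515 cm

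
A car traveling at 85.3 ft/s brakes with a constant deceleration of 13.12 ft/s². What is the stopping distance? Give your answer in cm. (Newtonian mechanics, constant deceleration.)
d = v₀² / (2a) (with unit conversion) = 8452.0 cm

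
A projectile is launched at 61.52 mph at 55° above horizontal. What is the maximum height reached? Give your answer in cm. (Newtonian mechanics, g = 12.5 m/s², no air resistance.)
H = v₀²sin²(θ)/(2g) (with unit conversion) = 2030.0 cm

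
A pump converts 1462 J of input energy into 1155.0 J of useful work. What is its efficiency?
η = W_out/W_in = 1155.0/1462 = 0.79 = 79.0%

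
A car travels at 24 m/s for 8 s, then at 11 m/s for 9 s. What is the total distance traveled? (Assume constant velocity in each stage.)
d₁ = v₁t₁ = 24 × 8 = 192 m
d₂ = v₂t₂ = 11 × 9 = 99 m
d_total = 192 + 99 = 291 m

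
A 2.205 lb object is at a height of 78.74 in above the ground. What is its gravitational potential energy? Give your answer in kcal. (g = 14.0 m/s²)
PE = mgh = 1 kg × 14.0 m/s² × 2 m = 28 J = 0.006693 kcal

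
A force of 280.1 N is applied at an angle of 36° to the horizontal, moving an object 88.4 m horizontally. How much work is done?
W = Fd cosθ = 280.1×88.4×cos(36°) = 20032.0 J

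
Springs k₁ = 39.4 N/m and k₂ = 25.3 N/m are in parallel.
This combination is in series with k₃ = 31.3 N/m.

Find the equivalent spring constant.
k₁₂ = k₁ + k₂ = 64.7 N/m (parallel)
1/k_eq = 1/k₁₂ + 1/k₃ → k_eq = 21.09 N/m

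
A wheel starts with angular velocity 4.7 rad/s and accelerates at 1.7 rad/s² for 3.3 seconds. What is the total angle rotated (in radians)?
θ = ω₀t + ½αt² = 4.7×3.3 + ½×1.7×3.3² = 24.77 rad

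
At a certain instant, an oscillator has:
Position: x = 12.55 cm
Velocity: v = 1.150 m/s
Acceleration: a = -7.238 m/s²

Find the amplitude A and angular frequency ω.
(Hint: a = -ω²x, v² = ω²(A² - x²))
a = −ω²x → ω = √(|a|/x) = √(7.238/0.1255) = 7.594 rad/s
v² = ω²(A² − x²) → A = √(x² + v²/ω²) = √(0.1255² + 1.15²/7.594²) = 0.1967 m = 19.67 cm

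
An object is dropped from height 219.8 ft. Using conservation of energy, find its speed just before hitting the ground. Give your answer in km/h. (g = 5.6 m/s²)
mgh = ½mv² → v = √(2gh) = √(2×5.6×67) = 27.39 m/s = 98.61 km/h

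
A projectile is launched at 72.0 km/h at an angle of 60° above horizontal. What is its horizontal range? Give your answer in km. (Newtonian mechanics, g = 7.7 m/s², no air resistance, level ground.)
R = v₀² sin(2θ) / g (with unit conversion) = 0.04499 km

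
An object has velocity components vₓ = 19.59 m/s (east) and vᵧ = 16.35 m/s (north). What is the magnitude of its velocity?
|v| = √(vₓ² + vᵧ²) = √(19.59² + 16.35²) = √(651.091) = 25.52 m/s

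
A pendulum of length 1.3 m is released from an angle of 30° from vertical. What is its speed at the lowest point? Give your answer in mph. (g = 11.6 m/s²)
h = L(1 − cosθ) = 1.3×(1 − cos30°) = 0.1742 m
v = √(2gh) = √(2×11.6×0.1742) = 2.01 m/s = 4.497 mph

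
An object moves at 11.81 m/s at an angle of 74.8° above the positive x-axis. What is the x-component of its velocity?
vₓ = v cos(θ) = 11.81 × cos(74.8°) = 3.1 m/s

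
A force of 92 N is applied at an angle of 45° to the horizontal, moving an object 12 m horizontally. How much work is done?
W = Fd cosθ = 92×12×cos(45°) = 780.65 J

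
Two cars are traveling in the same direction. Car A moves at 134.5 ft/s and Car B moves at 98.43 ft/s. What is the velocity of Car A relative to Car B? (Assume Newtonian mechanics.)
v_rel = v_A - v_B = 134.5 - 98.43 = 36.07 ft/s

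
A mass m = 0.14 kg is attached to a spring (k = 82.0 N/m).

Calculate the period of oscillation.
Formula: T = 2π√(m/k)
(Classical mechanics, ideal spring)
T = 2π√(m/k) = 2π√(0.14/82.0) = 0.2596 s; f = 1/T = 3.852 Hz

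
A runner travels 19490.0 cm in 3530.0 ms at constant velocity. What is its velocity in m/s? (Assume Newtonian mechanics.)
v = d/t (with unit conversion) = 55.21 m/s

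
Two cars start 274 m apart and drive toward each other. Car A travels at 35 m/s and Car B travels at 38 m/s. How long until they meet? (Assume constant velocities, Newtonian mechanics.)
Combined speed: v_combined = 35 + 38 = 73 m/s
Time to meet: t = d/73 = 274/73 = 3.75 s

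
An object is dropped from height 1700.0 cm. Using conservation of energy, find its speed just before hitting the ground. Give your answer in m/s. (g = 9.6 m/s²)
mgh = ½mv² → v = √(2gh) = √(2×9.6×17) = 18.07 m/s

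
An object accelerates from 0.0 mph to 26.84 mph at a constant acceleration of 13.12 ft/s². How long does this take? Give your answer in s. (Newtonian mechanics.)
t = (v - v₀)/a (with unit conversion) = 3.0 s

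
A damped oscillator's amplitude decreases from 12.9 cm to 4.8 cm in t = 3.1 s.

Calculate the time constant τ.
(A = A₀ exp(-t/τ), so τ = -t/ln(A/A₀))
A/A₀ = 4.8/12.9 = 0.3721; ln(A/A₀) = -0.9886
τ = −t/ln(A/A₀) = −3.1/-0.9886 = 3.136 s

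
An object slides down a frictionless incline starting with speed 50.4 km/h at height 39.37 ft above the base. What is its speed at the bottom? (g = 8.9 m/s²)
½mv₀² + mgh = ½mv² → v = √(v₀² + 2gh) = √(14² + 2×8.9×12) = 20.24 m/s = 72.86 km/h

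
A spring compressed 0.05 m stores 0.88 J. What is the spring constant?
PE = ½kx² → k = 2PE/x² = 2×0.88/0.05² = 704.0 N/m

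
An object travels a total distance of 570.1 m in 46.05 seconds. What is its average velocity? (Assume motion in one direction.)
v_avg = Δd / Δt = 570.1 / 46.05 = 12.38 m/s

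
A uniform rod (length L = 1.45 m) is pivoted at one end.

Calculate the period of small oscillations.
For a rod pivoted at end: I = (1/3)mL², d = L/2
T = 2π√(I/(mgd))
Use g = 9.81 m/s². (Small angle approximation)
I/m = (1/3)L² = 0.7008 m²; d = L/2 = 0.725 m
T = 2π√(I/(mgd)) = 2π√(0.7008/(9.81×0.725)) = 1.972 s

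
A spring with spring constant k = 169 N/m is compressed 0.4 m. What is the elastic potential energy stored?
PE = ½kx² = ½×169×0.4² = 13.52 J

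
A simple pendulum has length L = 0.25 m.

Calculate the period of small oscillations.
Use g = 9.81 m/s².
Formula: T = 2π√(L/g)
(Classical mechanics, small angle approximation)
T = 2π√(L/g) = 2π√(0.25/9.81) = 1.003 s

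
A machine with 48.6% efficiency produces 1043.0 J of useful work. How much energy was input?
W_in = W_out/η = 1043.0/0.486 = 2146.1 J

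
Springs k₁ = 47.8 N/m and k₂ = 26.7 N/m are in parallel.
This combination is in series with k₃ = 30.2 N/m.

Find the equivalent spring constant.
k₁₂ = k₁ + k₂ = 74.5 N/m (parallel)
1/k_eq = 1/k₁₂ + 1/k₃ → k_eq = 21.49 N/m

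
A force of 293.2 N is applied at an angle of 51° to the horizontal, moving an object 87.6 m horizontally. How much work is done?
W = Fd cosθ = 293.2×87.6×cos(51°) = 16164.0 J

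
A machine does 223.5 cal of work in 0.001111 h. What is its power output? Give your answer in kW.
P = W/t = 935.1 J / 4 s = 233.8 W = 0.2338 kW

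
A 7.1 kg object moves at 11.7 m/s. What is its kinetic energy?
KE = ½mv² = ½×7.1×11.7² = 485.9595 J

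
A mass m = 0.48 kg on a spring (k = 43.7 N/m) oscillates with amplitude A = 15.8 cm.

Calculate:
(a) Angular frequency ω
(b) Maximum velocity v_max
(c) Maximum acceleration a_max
ω = √(k/m) = √(43.7/0.48) = 9.542 rad/s
v_max = ωA = 9.542×0.158 = 1.508 m/s
a_max = ω²A = 9.542²×0.158 = 14.38 m/s²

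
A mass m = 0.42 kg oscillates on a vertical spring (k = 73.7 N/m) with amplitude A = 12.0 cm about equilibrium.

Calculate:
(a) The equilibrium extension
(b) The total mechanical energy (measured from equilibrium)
x_eq = mg/k = 0.42×9.81/73.7 = 0.05591 m = 5.591 cm
E = ½kA² = ½×73.7×(0.12)² = 0.5306 J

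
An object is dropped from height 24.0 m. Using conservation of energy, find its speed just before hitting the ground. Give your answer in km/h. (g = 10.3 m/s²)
mgh = ½mv² → v = √(2gh) = √(2×10.3×24) = 22.24 m/s = 80.05 km/h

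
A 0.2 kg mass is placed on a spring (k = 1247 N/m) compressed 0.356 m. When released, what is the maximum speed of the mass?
½kx² = ½mv² → v = x√(k/m) = 0.356×√(1247/0.2) = 28.11 m/s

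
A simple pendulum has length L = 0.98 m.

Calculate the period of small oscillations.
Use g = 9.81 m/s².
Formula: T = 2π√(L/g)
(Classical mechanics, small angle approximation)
T = 2π√(L/g) = 2π√(0.98/9.81) = 1.986 s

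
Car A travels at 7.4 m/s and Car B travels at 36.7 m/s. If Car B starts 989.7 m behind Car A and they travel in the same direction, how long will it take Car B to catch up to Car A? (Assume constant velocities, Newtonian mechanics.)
Relative speed: v_rel = 36.7 - 7.4 = 29.3 m/s
Time to catch: t = d₀/v_rel = 989.7/29.3 = 33.78 s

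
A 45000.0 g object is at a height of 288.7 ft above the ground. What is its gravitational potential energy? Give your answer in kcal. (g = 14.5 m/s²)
PE = mgh = 45 kg × 14.5 m/s² × 88 m = 5.742e+04 J = 13.72 kcal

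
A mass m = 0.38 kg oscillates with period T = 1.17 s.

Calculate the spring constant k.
T = 2π√(m/k) → k = m(2π/T)² = 0.38×(2π/1.17)² = 10.96 N/m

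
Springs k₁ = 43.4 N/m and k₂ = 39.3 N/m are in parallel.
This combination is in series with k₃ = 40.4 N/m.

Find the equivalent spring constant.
k₁₂ = k₁ + k₂ = 82.7 N/m (parallel)
1/k_eq = 1/k₁₂ + 1/k₃ → k_eq = 27.14 N/m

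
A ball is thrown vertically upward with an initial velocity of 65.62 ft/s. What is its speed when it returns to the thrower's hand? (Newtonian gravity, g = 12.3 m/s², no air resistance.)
By conservation of energy, the ball returns at the same speed = 65.62 ft/s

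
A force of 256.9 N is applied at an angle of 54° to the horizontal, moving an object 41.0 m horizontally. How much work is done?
W = Fd cosθ = 256.9×41.0×cos(54°) = 6191.1 J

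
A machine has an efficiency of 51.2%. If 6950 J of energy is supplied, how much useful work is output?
W_out = η × W_in = 0.512 × 6950 = 3558.4 J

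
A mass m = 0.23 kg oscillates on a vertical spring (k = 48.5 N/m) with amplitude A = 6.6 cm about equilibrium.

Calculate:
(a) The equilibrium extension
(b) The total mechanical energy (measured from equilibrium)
x_eq = mg/k = 0.23×9.81/48.5 = 0.04652 m = 4.652 cm
E = ½kA² = ½×48.5×(0.066)² = 0.1056 J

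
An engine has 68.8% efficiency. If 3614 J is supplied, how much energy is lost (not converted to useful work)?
W_out = η × W_in = 0.688×3614 = 2486.4 J
W_lost = W_in − W_out = 3614 − 2486.4 = 1127.6 J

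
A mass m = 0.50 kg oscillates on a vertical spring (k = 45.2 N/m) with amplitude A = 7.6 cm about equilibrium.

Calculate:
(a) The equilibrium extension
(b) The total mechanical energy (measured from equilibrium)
x_eq = mg/k = 0.5×9.81/45.2 = 0.1085 m = 10.85 cm
E = ½kA² = ½×45.2×(0.076)² = 0.1305 J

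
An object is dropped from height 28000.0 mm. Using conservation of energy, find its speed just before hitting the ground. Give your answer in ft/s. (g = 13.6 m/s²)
mgh = ½mv² → v = √(2gh) = √(2×13.6×28) = 27.6 m/s = 90.54 ft/s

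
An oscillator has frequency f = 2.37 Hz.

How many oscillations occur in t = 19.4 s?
n = f×t = 2.37×19.4 = 45.98 oscillations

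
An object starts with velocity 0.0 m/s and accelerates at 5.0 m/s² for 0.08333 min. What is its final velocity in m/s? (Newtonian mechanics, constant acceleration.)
v = v₀ + at (with unit conversion) = 25.0 m/s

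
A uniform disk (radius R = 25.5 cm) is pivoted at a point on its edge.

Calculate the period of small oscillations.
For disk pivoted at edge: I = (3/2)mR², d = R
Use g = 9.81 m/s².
I/m = (3/2)R² = 0.09754 m²; d = R = 0.255 m
T = 2π√((3/2)R²/(gR)) = 2π√(3R/(2g)) = 1.241 s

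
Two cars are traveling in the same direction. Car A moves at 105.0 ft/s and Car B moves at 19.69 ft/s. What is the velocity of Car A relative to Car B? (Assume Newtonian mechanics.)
v_rel = v_A - v_B = 105.0 - 19.69 = 85.31 ft/s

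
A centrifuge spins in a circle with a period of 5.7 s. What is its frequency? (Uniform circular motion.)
f = 1/T = 1/5.7 = 0.1754 Hz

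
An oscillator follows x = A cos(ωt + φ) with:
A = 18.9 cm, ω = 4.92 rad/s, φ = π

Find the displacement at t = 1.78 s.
x = A cos(ωt + φ) = 18.9×cos(4.92×1.78 + π) = 14.85 cm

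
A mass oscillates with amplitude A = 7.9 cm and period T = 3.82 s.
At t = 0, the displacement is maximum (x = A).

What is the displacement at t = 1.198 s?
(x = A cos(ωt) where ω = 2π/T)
ω = 2π/T = 2π/3.82 = 1.645 rad/s
x = A cos(ωt) = 7.9×cos(1.645×1.198) = -3.074 cm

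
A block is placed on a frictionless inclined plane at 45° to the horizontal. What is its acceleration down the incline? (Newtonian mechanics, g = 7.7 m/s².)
a = g sin(θ) = 7.7 × sin(45°) = 7.7 × 0.7071 = 5.44 m/s²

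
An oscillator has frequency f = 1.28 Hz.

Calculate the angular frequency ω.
ω = 2πf = 2π×1.28 = 8.042 rad/s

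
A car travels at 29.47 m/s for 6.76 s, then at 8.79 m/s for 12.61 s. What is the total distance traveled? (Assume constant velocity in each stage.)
d₁ = v₁t₁ = 29.47 × 6.76 = 199.217 m
d₂ = v₂t₂ = 8.79 × 12.61 = 110.842 m
d_total = 199.217 + 110.842 = 310.06 m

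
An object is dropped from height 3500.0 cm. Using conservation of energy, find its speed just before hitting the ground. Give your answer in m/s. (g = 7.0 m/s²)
mgh = ½mv² → v = √(2gh) = √(2×7.0×35) = 22.14 m/s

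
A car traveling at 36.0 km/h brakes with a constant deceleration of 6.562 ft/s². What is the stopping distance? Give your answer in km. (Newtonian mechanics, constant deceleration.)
d = v₀² / (2a) (with unit conversion) = 0.025 km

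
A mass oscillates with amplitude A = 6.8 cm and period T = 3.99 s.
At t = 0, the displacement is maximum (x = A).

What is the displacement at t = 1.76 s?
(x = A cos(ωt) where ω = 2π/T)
ω = 2π/T = 2π/3.99 = 1.575 rad/s
x = A cos(ωt) = 6.8×cos(1.575×1.76) = -6.34 cm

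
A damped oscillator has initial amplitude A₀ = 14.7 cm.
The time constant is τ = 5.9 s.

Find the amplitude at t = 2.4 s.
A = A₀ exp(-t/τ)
A = A₀ exp(−t/τ) = 14.7×exp(−2.4/5.9) = 9.787 cm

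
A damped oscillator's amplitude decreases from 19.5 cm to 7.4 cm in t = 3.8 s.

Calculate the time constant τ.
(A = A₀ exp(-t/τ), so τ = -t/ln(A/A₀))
A/A₀ = 7.4/19.5 = 0.3795; ln(A/A₀) = -0.9689
τ = −t/ln(A/A₀) = −3.8/-0.9689 = 3.922 s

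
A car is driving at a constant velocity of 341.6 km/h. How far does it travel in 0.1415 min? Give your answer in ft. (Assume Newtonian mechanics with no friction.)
d = vt (with unit conversion) = 2643.0 ft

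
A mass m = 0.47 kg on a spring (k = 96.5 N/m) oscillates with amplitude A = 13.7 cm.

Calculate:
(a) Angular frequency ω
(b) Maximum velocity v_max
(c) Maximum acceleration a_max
ω = √(k/m) = √(96.5/0.47) = 14.33 rad/s
v_max = ωA = 14.33×0.137 = 1.963 m/s
a_max = ω²A = 14.33²×0.137 = 28.13 m/s²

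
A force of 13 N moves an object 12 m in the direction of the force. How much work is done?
W = Fd = 13×12 = 156.0 J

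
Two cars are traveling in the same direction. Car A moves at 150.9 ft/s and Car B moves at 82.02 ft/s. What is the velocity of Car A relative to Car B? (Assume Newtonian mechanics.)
v_rel = v_A - v_B = 150.9 - 82.02 = 68.88 ft/s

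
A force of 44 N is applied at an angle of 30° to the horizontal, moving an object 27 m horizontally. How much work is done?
W = Fd cosθ = 44×27×cos(30°) = 1028.8 J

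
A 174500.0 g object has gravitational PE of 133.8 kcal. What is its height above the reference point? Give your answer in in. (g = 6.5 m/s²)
PE = mgh → h = PE/(mg) = 5.598e+05 J / (174.5 kg × 6.5 m/s²) = 493.6 m = 19430.0 in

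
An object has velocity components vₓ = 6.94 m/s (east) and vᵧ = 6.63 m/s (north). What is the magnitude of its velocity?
|v| = √(vₓ² + vᵧ²) = √(6.94² + 6.63²) = √(92.1205) = 9.6 m/s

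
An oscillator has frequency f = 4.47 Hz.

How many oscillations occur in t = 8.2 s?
n = f×t = 4.47×8.2 = 36.65 oscillations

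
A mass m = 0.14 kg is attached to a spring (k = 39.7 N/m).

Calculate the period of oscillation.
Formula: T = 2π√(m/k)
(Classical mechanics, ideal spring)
T = 2π√(m/k) = 2π√(0.14/39.7) = 0.3731 s; f = 1/T = 2.68 Hz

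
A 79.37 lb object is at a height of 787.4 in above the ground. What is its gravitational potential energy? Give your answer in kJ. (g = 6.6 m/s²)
PE = mgh = 36 kg × 6.6 m/s² × 20 m = 4752 J = 4.752 kJ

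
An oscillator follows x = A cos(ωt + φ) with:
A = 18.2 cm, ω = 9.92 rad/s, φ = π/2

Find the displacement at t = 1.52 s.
x = A cos(ωt + φ) = 18.2×cos(9.92×1.52 + π/2) = -10.72 cm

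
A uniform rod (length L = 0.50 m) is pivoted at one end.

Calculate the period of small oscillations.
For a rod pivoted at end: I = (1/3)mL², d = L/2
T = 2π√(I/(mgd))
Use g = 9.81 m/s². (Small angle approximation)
I/m = (1/3)L² = 0.08333 m²; d = L/2 = 0.25 m
T = 2π√(I/(mgd)) = 2π√(0.08333/(9.81×0.25)) = 1.158 s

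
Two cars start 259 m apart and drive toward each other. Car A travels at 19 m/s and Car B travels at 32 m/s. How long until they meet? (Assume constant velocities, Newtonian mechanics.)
Combined speed: v_combined = 19 + 32 = 51 m/s
Time to meet: t = d/51 = 259/51 = 5.08 s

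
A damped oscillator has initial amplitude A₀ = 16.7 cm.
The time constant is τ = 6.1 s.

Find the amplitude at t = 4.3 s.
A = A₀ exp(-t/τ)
A = A₀ exp(−t/τ) = 16.7×exp(−4.3/6.1) = 8.252 cm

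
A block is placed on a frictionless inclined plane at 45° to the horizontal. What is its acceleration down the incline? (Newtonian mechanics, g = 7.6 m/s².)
a = g sin(θ) = 7.6 × sin(45°) = 7.6 × 0.7071 = 5.37 m/s²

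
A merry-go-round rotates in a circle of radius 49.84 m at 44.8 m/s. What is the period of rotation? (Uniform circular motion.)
T = 2πr/v = 2π×49.84/44.8 = 6.99 s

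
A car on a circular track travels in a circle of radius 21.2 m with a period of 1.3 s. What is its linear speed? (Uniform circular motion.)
v = 2πr/T = 2π×21.2/1.3 = 102.46 m/s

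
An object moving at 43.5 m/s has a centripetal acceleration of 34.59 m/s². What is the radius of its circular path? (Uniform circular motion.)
r = v²/a_c = 43.5²/34.59 = 54.71 m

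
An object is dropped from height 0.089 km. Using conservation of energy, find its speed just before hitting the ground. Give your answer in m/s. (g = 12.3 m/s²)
mgh = ½mv² → v = √(2gh) = √(2×12.3×89) = 46.79 m/s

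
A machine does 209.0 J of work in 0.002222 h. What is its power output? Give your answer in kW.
P = W/t = 209 J / 7.999 s = 26.13 W = 0.02613 kW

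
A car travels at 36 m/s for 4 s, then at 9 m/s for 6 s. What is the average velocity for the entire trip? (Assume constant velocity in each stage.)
d₁ = v₁t₁ = 36 × 4 = 144 m
d₂ = v₂t₂ = 9 × 6 = 54 m
d_total = 198 m, t_total = 10 s
v_avg = d_total/t_total = 198/10 = 19.8 m/s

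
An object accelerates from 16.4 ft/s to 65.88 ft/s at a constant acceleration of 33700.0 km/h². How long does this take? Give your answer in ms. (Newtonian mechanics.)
t = (v - v₀)/a (with unit conversion) = 5800.0 ms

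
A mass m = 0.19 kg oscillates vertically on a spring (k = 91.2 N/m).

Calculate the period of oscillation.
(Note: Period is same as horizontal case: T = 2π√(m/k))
T = 2π√(m/k) = 2π√(0.19/91.2) = 0.2868 s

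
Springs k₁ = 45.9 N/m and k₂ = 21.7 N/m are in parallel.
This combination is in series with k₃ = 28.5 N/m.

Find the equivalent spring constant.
k₁₂ = k₁ + k₂ = 67.6 N/m (parallel)
1/k_eq = 1/k₁₂ + 1/k₃ → k_eq = 20.05 N/m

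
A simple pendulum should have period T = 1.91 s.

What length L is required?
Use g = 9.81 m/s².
T = 2π√(L/g) → L = g(T/2π)² = 9.81×(1.91/2π)² = 0.9065 m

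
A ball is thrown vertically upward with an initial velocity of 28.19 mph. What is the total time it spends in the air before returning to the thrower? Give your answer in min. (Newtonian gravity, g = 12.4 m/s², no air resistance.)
t_total = 2v₀/g (with unit conversion) = 0.03388 min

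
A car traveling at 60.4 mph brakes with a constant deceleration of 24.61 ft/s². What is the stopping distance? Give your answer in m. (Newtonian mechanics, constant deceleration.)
d = v₀² / (2a) (with unit conversion) = 48.6 m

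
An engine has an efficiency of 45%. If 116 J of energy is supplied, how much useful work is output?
W_out = η × W_in = 0.45 × 116 = 52.2 J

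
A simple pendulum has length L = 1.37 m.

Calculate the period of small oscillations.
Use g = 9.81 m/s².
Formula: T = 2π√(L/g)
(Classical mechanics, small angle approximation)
T = 2π√(L/g) = 2π√(1.37/9.81) = 2.348 s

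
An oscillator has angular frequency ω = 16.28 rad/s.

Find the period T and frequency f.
T = 2π/ω = 2π/16.28 = 0.3859 s; f = ω/2π = 2.591 Hz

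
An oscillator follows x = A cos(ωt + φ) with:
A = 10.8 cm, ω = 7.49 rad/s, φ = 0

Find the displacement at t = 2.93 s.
x = A cos(ωt + φ) = 10.8×cos(7.49×2.93 + 0) = -10.79 cm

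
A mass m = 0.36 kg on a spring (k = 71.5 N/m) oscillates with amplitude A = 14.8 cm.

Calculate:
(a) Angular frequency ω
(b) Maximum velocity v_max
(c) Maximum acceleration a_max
ω = √(k/m) = √(71.5/0.36) = 14.09 rad/s
v_max = ωA = 14.09×0.148 = 2.086 m/s
a_max = ω²A = 14.09²×0.148 = 29.39 m/s²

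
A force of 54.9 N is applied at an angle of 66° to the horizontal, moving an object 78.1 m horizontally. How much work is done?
W = Fd cosθ = 54.9×78.1×cos(66°) = 1744.0 J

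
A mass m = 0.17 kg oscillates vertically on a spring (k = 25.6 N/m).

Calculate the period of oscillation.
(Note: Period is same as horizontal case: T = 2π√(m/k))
T = 2π√(m/k) = 2π√(0.17/25.6) = 0.512 s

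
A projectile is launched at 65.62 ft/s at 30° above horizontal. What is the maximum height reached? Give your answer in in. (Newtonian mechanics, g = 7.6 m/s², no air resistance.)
H = v₀²sin²(θ)/(2g) (with unit conversion) = 259.0 in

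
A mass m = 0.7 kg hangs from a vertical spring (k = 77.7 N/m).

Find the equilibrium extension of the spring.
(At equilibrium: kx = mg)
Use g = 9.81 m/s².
x_eq = mg/k = 0.7×9.81/77.7 = 0.08838 m = 8.838 cm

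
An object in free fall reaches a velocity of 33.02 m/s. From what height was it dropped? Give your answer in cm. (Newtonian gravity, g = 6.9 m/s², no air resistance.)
h = v²/(2g) (with unit conversion) = 7901.0 cm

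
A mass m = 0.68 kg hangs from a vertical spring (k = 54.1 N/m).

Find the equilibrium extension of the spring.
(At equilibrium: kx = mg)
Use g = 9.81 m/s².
x_eq = mg/k = 0.68×9.81/54.1 = 0.1233 m = 12.33 cm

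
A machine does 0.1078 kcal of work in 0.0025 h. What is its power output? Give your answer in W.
P = W/t = 451 J / 9 s = 50.12 W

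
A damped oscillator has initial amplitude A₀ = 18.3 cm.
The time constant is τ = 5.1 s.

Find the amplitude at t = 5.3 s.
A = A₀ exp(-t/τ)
A = A₀ exp(−t/τ) = 18.3×exp(−5.3/5.1) = 6.473 cm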